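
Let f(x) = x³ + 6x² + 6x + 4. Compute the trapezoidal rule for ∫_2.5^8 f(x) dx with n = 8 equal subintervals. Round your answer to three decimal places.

Δx = (8 − 2.5)/8 = 0.6875.
f(2.5) = 72.125, f(3.1875) = 477067/4096, f(3.875) = 89871/512, f(4.5625) = 1029113/4096, f(5.25) = 345.578125, f(5.9375) = 1886079/4096, f(6.625) = 306109/512, f(7.3125) = 3111853/4096, f(8) = 948.
T_8 = (Δx/2)·[f(x_0) + 2f(x_1) + ... + 2f(x_{7}) + f(x_8)].
Sum ≈ 2211.658.

2211.658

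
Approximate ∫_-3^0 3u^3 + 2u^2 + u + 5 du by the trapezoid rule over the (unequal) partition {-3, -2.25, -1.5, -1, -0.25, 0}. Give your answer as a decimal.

Subinterval widths: 0.75, 0.75, 0.5, 0.75, 0.25.
f(-3) = -61, f(-2.25) = -21.296875, f(-1.5) = -2.125, f(-1) = 3, f(-0.25) = 4.828125, f(0) = 5.
On each subinterval the trapezoid contributes (Δu_i/2)·[f(u_{i-1}) + f(u_i)].
Sum = -35.26171875.

-35.26171875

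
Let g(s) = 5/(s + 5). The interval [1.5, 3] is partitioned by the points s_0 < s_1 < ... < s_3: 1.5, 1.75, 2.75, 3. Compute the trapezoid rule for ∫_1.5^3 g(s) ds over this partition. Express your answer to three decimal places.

Subinterval widths: 0.25, 1, 0.25.
g(1.5) = 10/13, g(1.75) = 20/27, g(2.75) = 20/31, g(3) = 0.625.
On each subinterval the trapezoid contributes (Δs_i/2)·[g(s_{i-1}) + g(s_i)].
Sum ≈ 1.040.

1.040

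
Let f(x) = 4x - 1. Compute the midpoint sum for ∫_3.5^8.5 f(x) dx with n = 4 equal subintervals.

Δx = (8.5 − 3.5)/4 = 1.25.
Midpoints: 4.125, 5.375, 6.625, 7.875.
f(4.125) = 15.5, f(5.375) = 20.5, f(6.625) = 25.5, f(7.875) = 30.5.
Sum = Δx · [f(4.125) + f(5.375) + f(6.625) + f(7.875)].
Sum = 115.

115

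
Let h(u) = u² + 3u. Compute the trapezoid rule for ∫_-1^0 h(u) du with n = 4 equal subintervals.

Δu = (0 − (-1))/4 = 0.25.
h(-1) = -2, h(-0.75) = -1.6875, h(-0.5) = -1.25, h(-0.25) = -0.6875, h(0) = 0.
T_4 = (Δu/2)·[h(u_0) + 2h(u_1) + 2h(u_2) + 2h(u_3) + h(u_4)].
Sum = -1.15625.

-1.15625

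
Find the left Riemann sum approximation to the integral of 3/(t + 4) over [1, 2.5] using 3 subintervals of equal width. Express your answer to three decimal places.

0.823

Δt = (2.5 − 1)/3 = 0.5.
Left endpoints: 1, 1.5, 2.
f(1) = 0.6, f(1.5) = 6/11, f(2) = 0.5.
Sum = Δt · [f(1) + f(1.5) + f(2)].
Sum ≈ 0.823.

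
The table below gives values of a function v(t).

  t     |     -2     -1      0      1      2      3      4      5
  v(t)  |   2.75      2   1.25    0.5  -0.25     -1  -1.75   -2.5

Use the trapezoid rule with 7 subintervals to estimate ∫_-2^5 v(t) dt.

Δt = 1.
T_7 = (1/2)·[2.75 + 2·2 + 2·1.25 + 2·0.5 + 2·(-0.25) + 2·(-1) + 2·(-1.75) + (-2.5)] = 0.875.

0.875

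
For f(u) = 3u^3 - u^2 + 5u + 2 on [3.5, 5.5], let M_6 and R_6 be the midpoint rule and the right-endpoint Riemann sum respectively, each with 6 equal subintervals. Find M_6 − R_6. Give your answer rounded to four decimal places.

M_6 ≈ 580.851852.
R_6 ≈ 643.462963.
M_6 − R_6 ≈ -62.6111.

-62.6111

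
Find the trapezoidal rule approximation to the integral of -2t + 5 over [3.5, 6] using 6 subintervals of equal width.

Δt = (6 − 3.5)/6 = 5/12.
f(3.5) = -2, f(47/12) = -17/6, f(13/3) = -11/3, f(4.75) = -4.5, f(31/6) = -16/3, f(67/12) = -37/6, f(6) = -7.
T_6 = (Δt/2)·[f(t_0) + 2f(t_1) + ... + 2f(t_{5}) + f(t_6)].
Sum = -11.25.

-11.25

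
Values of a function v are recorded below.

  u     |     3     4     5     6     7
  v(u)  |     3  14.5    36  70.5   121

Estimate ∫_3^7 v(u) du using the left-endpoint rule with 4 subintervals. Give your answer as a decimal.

Δu = 1.
Sum = 1·[3 + 14.5 + 36 + 70.5] = 124.

124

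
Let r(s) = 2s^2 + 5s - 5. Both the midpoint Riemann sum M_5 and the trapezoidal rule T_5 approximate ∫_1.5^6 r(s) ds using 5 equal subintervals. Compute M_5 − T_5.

M_5 = 203.0175.
T_5 = 204.84.
M_5 − T_5 = -1.8225.

-1.8225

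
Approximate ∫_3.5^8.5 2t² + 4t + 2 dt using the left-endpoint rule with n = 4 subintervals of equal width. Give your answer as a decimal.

425.9375

Δt = (8.5 − 3.5)/4 = 1.25.
Left endpoints: 3.5, 4.75, 6, 7.25.
f(3.5) = 40.5, f(4.75) = 66.125, f(6) = 98, f(7.25) = 136.125.
Sum = Δt · [f(3.5) + f(4.75) + f(6) + f(7.25)].
Sum = 425.9375.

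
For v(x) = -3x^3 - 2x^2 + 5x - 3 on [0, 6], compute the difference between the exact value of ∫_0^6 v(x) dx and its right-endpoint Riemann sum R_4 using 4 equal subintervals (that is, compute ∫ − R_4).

Exact integral: ∫_0^6 v(x) dx = -1044.
R_4 = -1626.75.
Error = -1044 − (-1626.75) = 582.75.

582.75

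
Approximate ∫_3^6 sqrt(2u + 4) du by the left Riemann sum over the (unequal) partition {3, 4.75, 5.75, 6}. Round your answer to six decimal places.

Subinterval widths: 1.75, 1, 0.25.
Left endpoints: 3, 4.75, 5.75.
f(3) ≈ 3.162278, f(4.75) ≈ 3.674235, f(5.75) ≈ 3.937004.
Sum = Σ Δu_i · f(u_i).
Sum ≈ 10.192472.

10.192472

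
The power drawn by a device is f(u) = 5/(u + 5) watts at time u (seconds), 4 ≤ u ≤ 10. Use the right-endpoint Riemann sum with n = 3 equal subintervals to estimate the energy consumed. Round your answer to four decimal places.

Δu = (10 − 4)/3 = 2.
Right endpoints: 6, 8, 10.
f(6) = 5/11, f(8) = 5/13, f(10) = 1/3.
Sum = Δu · [f(6) + f(8) + f(10)].
Sum ≈ 2.3450.

2.3450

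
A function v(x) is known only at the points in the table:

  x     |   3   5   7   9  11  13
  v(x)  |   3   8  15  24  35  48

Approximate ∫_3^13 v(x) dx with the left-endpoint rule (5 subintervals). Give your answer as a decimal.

Δx = 2.
Sum = 2·[3 + 8 + 15 + 24 + 35] = 170.

170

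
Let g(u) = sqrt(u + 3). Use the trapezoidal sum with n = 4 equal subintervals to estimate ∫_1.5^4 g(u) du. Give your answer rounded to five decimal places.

5.98136

Δu = (4 − 1.5)/4 = 0.625.
g(1.5) ≈ 2.12132, g(2.125) ≈ 2.26385, g(2.75) ≈ 2.39792, g(3.375) ≈ 2.52488, g(4) ≈ 2.64575.
T_4 = (Δu/2)·[g(u_0) + 2g(u_1) + 2g(u_2) + 2g(u_3) + g(u_4)].
Sum ≈ 5.98136.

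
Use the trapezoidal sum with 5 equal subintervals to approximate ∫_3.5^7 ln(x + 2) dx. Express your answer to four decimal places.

Δx = (7 − 3.5)/5 = 0.7.
f(3.5) ≈ 1.7047, f(4.2) ≈ 1.8245, f(4.9) ≈ 1.9315, f(5.6) ≈ 2.0281, f(6.3) ≈ 2.1163, f(7) ≈ 2.1972.
T_5 = (Δx/2)·[f(x_0) + 2f(x_1) + ... + 2f(x_{4}) + f(x_5)].
Sum ≈ 6.8960.

6.8960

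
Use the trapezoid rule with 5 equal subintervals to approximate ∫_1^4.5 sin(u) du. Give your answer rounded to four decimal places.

Δu = (4.5 − 1)/5 = 0.7.
f(1) ≈ 0.8415, f(1.7) ≈ 0.9917, f(2.4) ≈ 0.6755, f(3.1) ≈ 0.0416, f(3.8) ≈ -0.6119, f(4.5) ≈ -0.9775.
T_5 = (Δu/2)·[f(u_0) + 2f(u_1) + ... + 2f(u_{4}) + f(u_5)].
Sum ≈ 0.7202.

0.7202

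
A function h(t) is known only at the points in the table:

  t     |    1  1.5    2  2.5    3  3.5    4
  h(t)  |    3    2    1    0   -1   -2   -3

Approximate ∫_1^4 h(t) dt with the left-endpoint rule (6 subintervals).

Δt = 0.5.
Sum = 0.5·[3 + 2 + 1 + 0 + (-1) + (-2)] = 1.5.

1.5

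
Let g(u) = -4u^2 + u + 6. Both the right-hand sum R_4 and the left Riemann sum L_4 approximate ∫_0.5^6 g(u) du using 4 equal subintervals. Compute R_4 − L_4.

R_4 = -338.421875.
L_4 = -149.359375.
R_4 − L_4 = -189.0625.

-189.0625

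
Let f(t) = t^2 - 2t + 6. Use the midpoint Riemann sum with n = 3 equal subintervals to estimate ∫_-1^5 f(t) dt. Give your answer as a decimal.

52

Δt = (5 − (-1))/3 = 2.
Midpoints: 0, 2, 4.
f(0) = 6, f(2) = 6, f(4) = 14.
Sum = Δt · [f(0) + f(2) + f(4)].
Sum = 52.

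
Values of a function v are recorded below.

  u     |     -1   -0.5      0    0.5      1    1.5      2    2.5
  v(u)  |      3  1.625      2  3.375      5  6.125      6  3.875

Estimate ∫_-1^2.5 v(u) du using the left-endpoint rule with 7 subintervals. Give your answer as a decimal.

13.5625

Δu = 0.5.
Sum = 0.5·[3 + 1.625 + 2 + 3.375 + 5 + 6.125 + 6] = 13.5625.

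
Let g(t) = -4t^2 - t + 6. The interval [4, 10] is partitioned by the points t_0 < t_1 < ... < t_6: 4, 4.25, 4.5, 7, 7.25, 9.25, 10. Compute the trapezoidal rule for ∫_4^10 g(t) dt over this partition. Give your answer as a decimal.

-1270.0625

Subinterval widths: 0.25, 0.25, 2.5, 0.25, 2, 0.75.
g(4) = -62, g(4.25) = -70.5, g(4.5) = -79.5, g(7) = -197, g(7.25) = -211.5, g(9.25) = -345.5, g(10) = -404.
On each subinterval the trapezoid contributes (Δt_i/2)·[g(t_{i-1}) + g(t_i)].
Sum = -1270.0625.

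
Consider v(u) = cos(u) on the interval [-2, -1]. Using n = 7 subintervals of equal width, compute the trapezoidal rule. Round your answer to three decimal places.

Δu = (-1 − (-2))/7 = 1/7.
v(-2) ≈ -0.416, v(-13/7) ≈ -0.282, v(-12/7) ≈ -0.143, v(-11/7) ≈ -0.001, v(-10/7) ≈ 0.142, v(-9/7) ≈ 0.281, v(-8/7) ≈ 0.415, v(-1) ≈ 0.540.
T_7 = (Δu/2)·[v(u_0) + 2v(u_1) + ... + 2v(u_{6}) + v(u_7)].
Sum ≈ 0.068.

0.068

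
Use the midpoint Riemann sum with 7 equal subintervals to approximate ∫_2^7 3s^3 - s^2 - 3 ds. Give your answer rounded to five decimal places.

1653.68622

Δs = (7 − 2)/7 = 5/7.
Midpoints: 33/14, 43/14, 53/14, 4.5, 73/14, 83/14, 93/14.
f(33/14) = 84333/2744, f(43/14) = 204403/2744, f(53/14) = 399073/2744, f(4.5) = 250.125, f(73/14) = 1084213/2744, f(83/14) = 1610683/2744, f(93/14) = 2283753/2744.
Sum = Δs · [f(33/14) + f(43/14) + f(53/14) + ...].
Sum ≈ 1653.68622.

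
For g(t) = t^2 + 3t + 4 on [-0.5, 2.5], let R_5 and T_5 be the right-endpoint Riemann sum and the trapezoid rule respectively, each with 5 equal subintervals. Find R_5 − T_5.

R_5 = 30.93.
T_5 = 26.43.
R_5 − T_5 = 4.5.

4.5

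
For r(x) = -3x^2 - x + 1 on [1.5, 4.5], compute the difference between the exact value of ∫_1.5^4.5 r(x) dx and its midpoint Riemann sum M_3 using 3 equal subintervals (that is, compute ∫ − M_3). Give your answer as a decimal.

-0.75

Exact integral: ∫_1.5^4.5 r(x) dx = -93.75.
M_3 = -93.
Error = -93.75 − (-93) = -0.75.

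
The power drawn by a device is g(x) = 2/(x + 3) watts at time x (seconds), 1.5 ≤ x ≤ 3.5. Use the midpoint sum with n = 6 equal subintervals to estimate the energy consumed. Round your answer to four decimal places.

0.7352

Δx = (3.5 − 1.5)/6 = 1/3.
Midpoints: 5/3, 2, 7/3, 8/3, 3, 10/3.
g(5/3) = 3/7, g(2) = 0.4, g(7/3) = 0.375, g(8/3) = 6/17, g(3) = 1/3, g(10/3) = 6/19.
Sum = Δx · [g(5/3) + g(2) + g(7/3) + ...].
Sum ≈ 0.7352.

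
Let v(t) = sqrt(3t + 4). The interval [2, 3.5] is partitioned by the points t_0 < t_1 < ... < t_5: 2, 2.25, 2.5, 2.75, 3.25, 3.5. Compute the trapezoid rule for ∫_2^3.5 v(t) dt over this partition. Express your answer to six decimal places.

Subinterval widths: 0.25, 0.25, 0.25, 0.5, 0.25.
v(2) ≈ 3.162278, v(2.25) ≈ 3.278719, v(2.5) ≈ 3.391165, v(2.75) ≈ 3.500000, v(3.25) ≈ 3.708099, v(3.5) ≈ 3.807887.
On each subinterval the trapezoid contributes (Δt_i/2)·[v(t_{i-1}) + v(t_i)].
Sum ≈ 5.241779.

5.241779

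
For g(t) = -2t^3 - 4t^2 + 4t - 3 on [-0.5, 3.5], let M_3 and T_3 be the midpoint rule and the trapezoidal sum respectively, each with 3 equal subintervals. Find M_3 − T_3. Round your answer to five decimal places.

23.11111

M_3 ≈ -112.6296296.
T_3 ≈ -135.7407407.
M_3 − T_3 ≈ 23.11111.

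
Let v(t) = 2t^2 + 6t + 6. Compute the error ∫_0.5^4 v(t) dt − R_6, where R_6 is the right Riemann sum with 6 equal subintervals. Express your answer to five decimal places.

Exact integral: ∫_0.5^4 v(t) dt ≈ 110.8333333.
R_6 ≈ 126.5428241.
Error ≈ 110.8333333 − 126.5428241 ≈ -15.70949.

-15.70949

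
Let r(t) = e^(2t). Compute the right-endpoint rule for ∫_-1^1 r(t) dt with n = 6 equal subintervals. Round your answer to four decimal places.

Δt = (1 − (-1))/6 = 1/3.
Right endpoints: -2/3, -1/3, 0, 1/3, 2/3, 1.
r(-2/3) ≈ 0.2636, r(-1/3) ≈ 0.5134, r(0) ≈ 1.0000, r(1/3) ≈ 1.9477, r(2/3) ≈ 3.7937, r(1) ≈ 7.3891.
Sum = Δt · [r(-2/3) + r(-1/3) + r(0) + ...].
Sum ≈ 4.9692.

4.9692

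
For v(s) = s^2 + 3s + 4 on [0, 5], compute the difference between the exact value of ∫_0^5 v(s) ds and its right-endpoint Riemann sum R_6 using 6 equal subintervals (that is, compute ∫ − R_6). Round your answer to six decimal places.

Exact integral: ∫_0^5 v(s) ds ≈ 99.16666667.
R_6 ≈ 116.41203704.
Error ≈ 99.16666667 − 116.41203704 ≈ -17.245370.

-17.245370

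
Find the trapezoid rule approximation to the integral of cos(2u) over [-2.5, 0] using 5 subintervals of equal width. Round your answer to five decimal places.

-0.43882

Δu = (0 − (-2.5))/5 = 0.5.
f(-2.5) ≈ 0.28366, f(-2) ≈ -0.65364, f(-1.5) ≈ -0.98999, f(-1) ≈ -0.41615, f(-0.5) ≈ 0.54030, f(0) ≈ 1.00000.
T_5 = (Δu/2)·[f(u_0) + 2f(u_1) + ... + 2f(u_{4}) + f(u_5)].
Sum ≈ -0.43882.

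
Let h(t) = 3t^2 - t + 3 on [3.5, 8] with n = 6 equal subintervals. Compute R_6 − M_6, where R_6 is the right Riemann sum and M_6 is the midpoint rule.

R_6 = 514.546875.
M_6 = 456.1171875.
R_6 − M_6 = 58.4296875.

58.4296875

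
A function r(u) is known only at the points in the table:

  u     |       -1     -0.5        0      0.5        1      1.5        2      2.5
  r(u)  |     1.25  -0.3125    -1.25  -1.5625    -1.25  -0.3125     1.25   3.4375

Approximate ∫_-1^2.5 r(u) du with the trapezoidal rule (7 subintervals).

Δu = 0.5.
T_7 = (0.5/2)·[1.25 + 2·(-0.3125) + 2·(-1.25) + 2·(-1.5625) + 2·(-1.25) + 2·(-0.3125) + 2·1.25 + 3.4375] = -0.546875.

-0.546875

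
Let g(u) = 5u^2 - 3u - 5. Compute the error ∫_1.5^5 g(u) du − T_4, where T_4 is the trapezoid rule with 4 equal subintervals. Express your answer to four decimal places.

Exact integral: ∫_1.5^5 g(u) du ≈ 151.083333.
T_4 = 153.31640625.
Error ≈ 151.083333 − 153.31640625 ≈ -2.2331.

-2.2331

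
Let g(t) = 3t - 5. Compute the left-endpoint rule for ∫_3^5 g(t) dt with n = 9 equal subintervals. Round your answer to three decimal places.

13.333

Δt = (5 − 3)/9 = 2/9.
Left endpoints: 3, 29/9, 31/9, 11/3, 35/9, 37/9, 13/3, 41/9, 43/9.
g(3) = 4, g(29/9) = 14/3, g(31/9) = 16/3, g(11/3) = 6, g(35/9) = 20/3, g(37/9) = 22/3, g(13/3) = 8, g(41/9) = 26/3, g(43/9) = 28/3.
Sum = Δt · [g(3) + g(29/9) + g(31/9) + ...].
Sum ≈ 13.333.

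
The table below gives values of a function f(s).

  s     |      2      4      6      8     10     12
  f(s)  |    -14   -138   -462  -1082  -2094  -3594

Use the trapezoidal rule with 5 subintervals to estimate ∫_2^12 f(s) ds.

-11160

Δs = 2.
T_5 = (2/2)·[(-14) + 2·(-138) + 2·(-462) + 2·(-1082) + 2·(-2094) + (-3594)] = -11160.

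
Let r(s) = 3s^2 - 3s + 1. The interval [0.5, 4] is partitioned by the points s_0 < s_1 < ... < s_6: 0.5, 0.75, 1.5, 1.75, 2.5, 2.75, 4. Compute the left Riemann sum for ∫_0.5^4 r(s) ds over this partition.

Subinterval widths: 0.25, 0.75, 0.25, 0.75, 0.25, 1.25.
Left endpoints: 0.5, 0.75, 1.5, 1.75, 2.5, 2.75.
r(0.5) = 0.25, r(0.75) = 0.4375, r(1.5) = 3.25, r(1.75) = 4.9375, r(2.5) = 12.25, r(2.75) = 15.4375.
Sum = Σ Δs_i · r(s_i).
Sum = 27.265625.

27.265625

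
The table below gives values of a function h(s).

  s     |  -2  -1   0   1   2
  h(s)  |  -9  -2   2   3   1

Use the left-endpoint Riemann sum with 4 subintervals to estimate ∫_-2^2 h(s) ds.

-6

Δs = 1.
Sum = 1·[(-9) + (-2) + 2 + 3] = -6.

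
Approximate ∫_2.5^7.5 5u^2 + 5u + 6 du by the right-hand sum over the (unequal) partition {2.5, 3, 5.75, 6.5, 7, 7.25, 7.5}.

Subinterval widths: 0.5, 2.75, 0.75, 0.5, 0.25, 0.25.
Right endpoints: 3, 5.75, 6.5, 7, 7.25, 7.5.
f(3) = 66, f(5.75) = 200.0625, f(6.5) = 249.75, f(7) = 286, f(7.25) = 305.0625, f(7.5) = 324.75.
Sum = Σ Δu_i · f(u_i).
Sum = 1070.9375.

1070.9375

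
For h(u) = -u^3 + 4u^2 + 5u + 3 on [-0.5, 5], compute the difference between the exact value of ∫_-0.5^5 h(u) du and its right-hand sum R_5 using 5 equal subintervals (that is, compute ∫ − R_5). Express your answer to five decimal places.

2.29396

Exact integral: ∫_-0.5^5 h(u) du ≈ 88.9739583.
R_5 = 86.68.
Error ≈ 88.9739583 − 86.68 ≈ 2.29396.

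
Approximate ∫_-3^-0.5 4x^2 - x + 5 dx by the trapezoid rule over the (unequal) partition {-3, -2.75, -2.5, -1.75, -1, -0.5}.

Subinterval widths: 0.25, 0.25, 0.75, 0.75, 0.5.
f(-3) = 44, f(-2.75) = 38, f(-2.5) = 32.5, f(-1.75) = 19, f(-1) = 10, f(-0.5) = 6.5.
On each subinterval the trapezoid contributes (Δx_i/2)·[f(x_{i-1}) + f(x_i)].
Sum = 53.375.

53.375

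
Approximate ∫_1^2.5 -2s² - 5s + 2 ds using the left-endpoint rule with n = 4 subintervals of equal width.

-16.5703125

Δs = (2.5 − 1)/4 = 0.375.
Left endpoints: 1, 1.375, 1.75, 2.125.
f(1) = -5, f(1.375) = -8.65625, f(1.75) = -12.875, f(2.125) = -17.65625.
Sum = Δs · [f(1) + f(1.375) + f(1.75) + f(2.125)].
Sum = -16.5703125.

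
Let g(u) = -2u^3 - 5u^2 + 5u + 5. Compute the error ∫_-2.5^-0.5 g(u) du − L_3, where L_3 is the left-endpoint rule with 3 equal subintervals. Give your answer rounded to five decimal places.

Exact integral: ∫_-2.5^-0.5 g(u) du ≈ -11.3333333.
L_3 ≈ -13.7407407.
Error ≈ -11.3333333 − (-13.7407407) ≈ 2.40741.

2.40741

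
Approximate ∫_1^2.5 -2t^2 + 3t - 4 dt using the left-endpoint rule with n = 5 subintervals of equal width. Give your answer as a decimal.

Δt = (2.5 − 1)/5 = 0.3.
Left endpoints: 1, 1.3, 1.6, 1.9, 2.2.
f(1) = -3, f(1.3) = -3.48, f(1.6) = -4.32, f(1.9) = -5.52, f(2.2) = -7.08.
Sum = Δt · [f(1) + f(1.3) + f(1.6) + f(1.9) + f(2.2)].
Sum = -7.02.

-7.02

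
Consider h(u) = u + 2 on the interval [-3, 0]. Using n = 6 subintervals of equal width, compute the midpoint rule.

1.5

Δu = (0 − (-3))/6 = 0.5.
Midpoints: -2.75, -2.25, -1.75, -1.25, -0.75, -0.25.
h(-2.75) = -0.75, h(-2.25) = -0.25, h(-1.75) = 0.25, h(-1.25) = 0.75, h(-0.75) = 1.25, h(-0.25) = 1.75.
Sum = Δu · [h(-2.75) + h(-2.25) + h(-1.75) + ...].
Sum = 1.5.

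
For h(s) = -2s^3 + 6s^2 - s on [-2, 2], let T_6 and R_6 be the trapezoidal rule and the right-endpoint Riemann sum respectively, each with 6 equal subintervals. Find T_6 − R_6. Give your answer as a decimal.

T_6 ≈ 33.7777778.
R_6 ≈ 21.7777778.
T_6 − R_6 = 12.

12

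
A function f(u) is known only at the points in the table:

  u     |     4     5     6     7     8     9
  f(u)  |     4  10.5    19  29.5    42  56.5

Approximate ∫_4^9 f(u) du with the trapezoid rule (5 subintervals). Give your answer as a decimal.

131.25

Δu = 1.
T_5 = (1/2)·[4 + 2·10.5 + 2·19 + 2·29.5 + 2·42 + 56.5] = 131.25.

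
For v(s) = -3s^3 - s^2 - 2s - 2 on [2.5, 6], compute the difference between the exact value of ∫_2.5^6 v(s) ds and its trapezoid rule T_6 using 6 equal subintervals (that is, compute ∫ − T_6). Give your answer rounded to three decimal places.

Exact integral: ∫_2.5^6 v(s) ds ≈ -1046.24479.
T_6 ≈ -1054.03573.
Error ≈ -1046.24479 − (-1054.03573) ≈ 7.791.

7.791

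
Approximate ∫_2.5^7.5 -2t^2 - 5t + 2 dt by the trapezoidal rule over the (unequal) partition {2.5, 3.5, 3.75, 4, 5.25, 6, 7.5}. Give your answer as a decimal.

Subinterval widths: 1, 0.25, 0.25, 1.25, 0.75, 1.5.
f(2.5) = -23, f(3.5) = -40, f(3.75) = -44.875, f(4) = -50, f(5.25) = -79.375, f(6) = -100, f(7.5) = -148.
On each subinterval the trapezoid contributes (Δt_i/2)·[f(t_{i-1}) + f(t_i)].
Sum = -388.09375.

-388.09375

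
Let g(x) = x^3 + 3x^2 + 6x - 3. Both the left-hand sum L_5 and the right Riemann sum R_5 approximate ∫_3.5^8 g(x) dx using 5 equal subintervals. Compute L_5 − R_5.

-586.2375

L_5 = 1316.5425.
R_5 = 1902.78.
L_5 − R_5 = -586.2375.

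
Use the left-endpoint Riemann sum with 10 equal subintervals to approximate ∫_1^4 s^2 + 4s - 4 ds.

34.995

Δs = (4 − 1)/10 = 0.3.
Left endpoints: 1, 1.3, 1.6, 1.9, 2.2, 2.5, 2.8, 3.1, 3.4, 3.7.
f(1) = 1, f(1.3) = 2.89, f(1.6) = 4.96, f(1.9) = 7.21, f(2.2) = 9.64, f(2.5) = 12.25, f(2.8) = 15.04, f(3.1) = 18.01, f(3.4) = 21.16, f(3.7) = 24.49.
Sum = Δs · [f(1) + f(1.3) + f(1.6) + ...].
Sum = 34.995.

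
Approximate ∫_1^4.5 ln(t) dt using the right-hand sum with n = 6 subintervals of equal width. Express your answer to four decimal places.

Δt = (4.5 − 1)/6 = 7/12.
Right endpoints: 19/12, 13/6, 2.75, 10/3, 47/12, 4.5.
f(19/12) ≈ 0.4595, f(13/6) ≈ 0.7732, f(2.75) ≈ 1.0116, f(10/3) ≈ 1.2040, f(47/12) ≈ 1.3652, f(4.5) ≈ 1.5041.
Sum = Δt · [f(19/12) + f(13/6) + f(2.75) + ...].
Sum ≈ 3.6853.

3.6853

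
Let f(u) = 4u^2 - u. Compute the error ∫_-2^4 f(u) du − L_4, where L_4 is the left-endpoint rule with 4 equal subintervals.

Exact integral: ∫_-2^4 f(u) du = 90.
L_4 = 67.5.
Error = 90 − 67.5 = 22.5.

22.5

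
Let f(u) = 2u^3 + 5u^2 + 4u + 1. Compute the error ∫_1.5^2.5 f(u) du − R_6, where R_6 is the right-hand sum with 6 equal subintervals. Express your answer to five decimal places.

Exact integral: ∫_1.5^2.5 f(u) du ≈ 46.4166667.
R_6 ≈ 50.5370370.
Error ≈ 46.4166667 − 50.5370370 ≈ -4.12037.

-4.12037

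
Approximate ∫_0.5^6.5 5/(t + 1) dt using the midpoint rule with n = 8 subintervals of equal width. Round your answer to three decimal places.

Δt = (6.5 − 0.5)/8 = 0.75.
Midpoints: 0.875, 1.625, 2.375, 3.125, 3.875, 4.625, 5.375, 6.125.
f(0.875) = 8/3, f(1.625) = 40/21, f(2.375) = 40/27, f(3.125) = 40/33, f(3.875) = 40/39, f(4.625) = 8/9, f(5.375) = 40/51, f(6.125) = 40/57.
Sum = Δt · [f(0.875) + f(1.625) + f(2.375) + ...].
Sum ≈ 7.999.

7.999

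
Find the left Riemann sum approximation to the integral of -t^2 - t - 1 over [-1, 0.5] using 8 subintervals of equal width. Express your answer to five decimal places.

-1.43848

Δt = (0.5 − (-1))/8 = 0.1875.
Left endpoints: -1, -0.8125, -0.625, -0.4375, -0.25, -0.0625, 0.125, 0.3125.
f(-1) = -1, f(-0.8125) = -0.84765625, f(-0.625) = -0.765625, f(-0.4375) = -0.75390625, f(-0.25) = -0.8125, f(-0.0625) = -0.94140625, f(0.125) = -1.140625, f(0.3125) = -1.41015625.
Sum = Δt · [f(-1) + f(-0.8125) + f(-0.625) + ...].
Sum ≈ -1.43848.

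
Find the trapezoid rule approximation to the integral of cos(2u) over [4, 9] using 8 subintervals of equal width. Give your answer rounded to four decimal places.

-0.7538

Δu = (9 − 4)/8 = 0.625.
f(4) ≈ -0.1455, f(4.625) ≈ -0.9848, f(5.25) ≈ -0.4755, f(5.875) ≈ 0.6849, f(6.5) ≈ 0.9074, f(7.125) ≈ -0.1126, f(7.75) ≈ -0.9785, f(8.375) ≈ -0.5045, f(9) ≈ 0.6603.
T_8 = (Δu/2)·[f(u_0) + 2f(u_1) + ... + 2f(u_{7}) + f(u_8)].
Sum ≈ -0.7538.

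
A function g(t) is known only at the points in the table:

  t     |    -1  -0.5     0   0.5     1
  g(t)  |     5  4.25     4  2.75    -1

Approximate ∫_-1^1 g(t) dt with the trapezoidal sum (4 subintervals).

6.5

Δt = 0.5.
T_4 = (0.5/2)·[5 + 2·4.25 + 2·4 + 2·2.75 + (-1)] = 6.5.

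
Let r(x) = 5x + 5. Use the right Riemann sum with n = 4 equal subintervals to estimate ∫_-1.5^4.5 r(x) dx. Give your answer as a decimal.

Δx = (4.5 − (-1.5))/4 = 1.5.
Right endpoints: 0, 1.5, 3, 4.5.
r(0) = 5, r(1.5) = 12.5, r(3) = 20, r(4.5) = 27.5.
Sum = Δx · [r(0) + r(1.5) + r(3) + r(4.5)].
Sum = 97.5.

97.5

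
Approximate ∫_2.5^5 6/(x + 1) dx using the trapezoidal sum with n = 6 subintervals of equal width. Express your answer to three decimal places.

3.239

Δx = (5 − 2.5)/6 = 5/12.
f(2.5) = 12/7, f(35/12) = 72/47, f(10/3) = 18/13, f(3.75) = 24/19, f(25/6) = 36/31, f(55/12) = 72/67, f(5) = 1.
T_6 = (Δx/2)·[f(x_0) + 2f(x_1) + ... + 2f(x_{5}) + f(x_6)].
Sum ≈ 3.239.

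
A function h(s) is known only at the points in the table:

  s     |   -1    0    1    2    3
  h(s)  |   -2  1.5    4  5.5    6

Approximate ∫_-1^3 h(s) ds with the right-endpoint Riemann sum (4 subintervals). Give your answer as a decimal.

Δs = 1.
Sum = 1·[1.5 + 4 + 5.5 + 6] = 17.

17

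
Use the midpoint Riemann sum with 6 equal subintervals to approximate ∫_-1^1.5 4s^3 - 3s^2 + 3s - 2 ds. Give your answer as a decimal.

Δs = (1.5 − (-1))/6 = 5/12.
Midpoints: -19/24, -0.375, 1/24, 11/24, 0.875, 31/24.
f(-19/24) = -28477/3456, f(-0.375) = -3.7578125, f(1/24) = -6497/3456, f(11/24) = -3007/3456, f(0.875) = 1.0078125, f(31/24) = 18973/3456.
Sum = Δs · [f(-19/24) + f(-0.375) + f(1/24) + ...].
Sum = -3.4375.

-3.4375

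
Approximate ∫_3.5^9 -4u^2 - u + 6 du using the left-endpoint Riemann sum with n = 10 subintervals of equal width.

Δu = (9 − 3.5)/10 = 0.55.
Left endpoints: 3.5, 4.05, 4.6, 5.15, 5.7, 6.25, 6.8, 7.35, 7.9, 8.45.
f(3.5) = -46.5, f(4.05) = -63.66, f(4.6) = -83.24, f(5.15) = -105.24, f(5.7) = -129.66, f(6.25) = -156.5, f(6.8) = -185.76, f(7.35) = -217.44, f(7.9) = -251.54, f(8.45) = -288.06.
Sum = Δu · [f(3.5) + f(4.05) + f(4.6) + ...].
Sum = -840.18.

-840.18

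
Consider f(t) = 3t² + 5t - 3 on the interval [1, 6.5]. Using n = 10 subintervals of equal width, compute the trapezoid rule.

361.081875

Δt = (6.5 − 1)/10 = 0.55.
f(1) = 5, f(1.55) = 11.9575, f(2.1) = 20.73, f(2.65) = 31.3175, f(3.2) = 43.72, f(3.75) = 57.9375, f(4.3) = 73.97, f(4.85) = 91.8175, f(5.4) = 111.48, f(5.95) = 132.9575, f(6.5) = 156.25.
T_10 = (Δt/2)·[f(t_0) + 2f(t_1) + ... + 2f(t_{9}) + f(t_10)].
Sum = 361.081875.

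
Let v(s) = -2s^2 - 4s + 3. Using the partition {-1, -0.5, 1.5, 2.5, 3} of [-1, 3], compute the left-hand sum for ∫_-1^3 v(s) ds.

-5.75

Subinterval widths: 0.5, 2, 1, 0.5.
Left endpoints: -1, -0.5, 1.5, 2.5.
v(-1) = 5, v(-0.5) = 4.5, v(1.5) = -7.5, v(2.5) = -19.5.
Sum = Σ Δs_i · v(s_i).
Sum = -5.75.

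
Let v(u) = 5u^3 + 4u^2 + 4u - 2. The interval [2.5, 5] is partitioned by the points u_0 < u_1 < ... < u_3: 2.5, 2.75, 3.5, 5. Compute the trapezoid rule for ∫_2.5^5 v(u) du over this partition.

Subinterval widths: 0.25, 0.75, 1.5.
v(2.5) = 111.125, v(2.75) = 143.234375, v(3.5) = 275.375, v(5) = 743.
On each subinterval the trapezoid contributes (Δu_i/2)·[v(u_{i-1}) + v(u_i)].
Sum = 952.5546875.

952.5546875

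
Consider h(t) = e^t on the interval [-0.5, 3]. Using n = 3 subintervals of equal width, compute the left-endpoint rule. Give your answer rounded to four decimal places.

Δt = (3 − (-0.5))/3 = 7/6.
Left endpoints: -0.5, 2/3, 11/6.
h(-0.5) ≈ 0.6065, h(2/3) ≈ 1.9477, h(11/6) ≈ 6.2547.
Sum = Δt · [h(-0.5) + h(2/3) + h(11/6)].
Sum ≈ 10.2771.

10.2771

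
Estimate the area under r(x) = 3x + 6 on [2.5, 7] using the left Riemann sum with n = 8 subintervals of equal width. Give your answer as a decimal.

Δx = (7 − 2.5)/8 = 0.5625.
Left endpoints: 2.5, 3.0625, 3.625, 4.1875, 4.75, 5.3125, 5.875, 6.4375.
r(2.5) = 13.5, r(3.0625) = 15.1875, r(3.625) = 16.875, r(4.1875) = 18.5625, r(4.75) = 20.25, r(5.3125) = 21.9375, r(5.875) = 23.625, r(6.4375) = 25.3125.
Sum = Δx · [r(2.5) + r(3.0625) + r(3.625) + ...].
Sum = 87.328125.

87.328125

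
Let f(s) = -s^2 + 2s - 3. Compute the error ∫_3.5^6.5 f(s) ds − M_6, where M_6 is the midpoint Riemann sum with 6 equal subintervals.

-0.0625

Exact integral: ∫_3.5^6.5 f(s) ds = -56.25.
M_6 = -56.1875.
Error = -56.25 − (-56.1875) = -0.0625.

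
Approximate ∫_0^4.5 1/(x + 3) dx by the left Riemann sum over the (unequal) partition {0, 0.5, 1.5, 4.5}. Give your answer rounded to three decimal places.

Subinterval widths: 0.5, 1, 3.
Left endpoints: 0, 0.5, 1.5.
f(0) = 1/3, f(0.5) = 2/7, f(1.5) = 2/9.
Sum = Σ Δx_i · f(x_i).
Sum ≈ 1.119.

1.119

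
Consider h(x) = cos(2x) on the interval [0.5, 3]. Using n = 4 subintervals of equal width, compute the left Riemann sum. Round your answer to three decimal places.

-0.617

Δx = (3 − 0.5)/4 = 0.625.
Left endpoints: 0.5, 1.125, 1.75, 2.375.
h(0.5) ≈ 0.540, h(1.125) ≈ -0.628, h(1.75) ≈ -0.936, h(2.375) ≈ 0.038.
Sum = Δx · [h(0.5) + h(1.125) + h(1.75) + h(2.375)].
Sum ≈ -0.617.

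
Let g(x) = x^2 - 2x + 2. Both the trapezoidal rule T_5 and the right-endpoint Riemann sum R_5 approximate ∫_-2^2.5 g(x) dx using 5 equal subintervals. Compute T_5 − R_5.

3.0375

T_5 = 15.2325.
R_5 = 12.195.
T_5 − R_5 = 3.0375.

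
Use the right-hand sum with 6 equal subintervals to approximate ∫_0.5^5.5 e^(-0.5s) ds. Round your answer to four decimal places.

Δs = (5.5 − 0.5)/6 = 5/6.
Right endpoints: 4/3, 13/6, 3, 23/6, 14/3, 5.5.
f(4/3) ≈ 0.5134, f(13/6) ≈ 0.3385, f(3) ≈ 0.2231, f(23/6) ≈ 0.1471, f(14/3) ≈ 0.0970, f(5.5) ≈ 0.0639.
Sum = Δs · [f(4/3) + f(13/6) + f(3) + ...].
Sum ≈ 1.1525.

1.1525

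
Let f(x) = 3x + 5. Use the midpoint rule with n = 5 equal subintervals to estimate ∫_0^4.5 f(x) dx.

Δx = (4.5 − 0)/5 = 0.9.
Midpoints: 0.45, 1.35, 2.25, 3.15, 4.05.
f(0.45) = 6.35, f(1.35) = 9.05, f(2.25) = 11.75, f(3.15) = 14.45, f(4.05) = 17.15.
Sum = Δx · [f(0.45) + f(1.35) + f(2.25) + f(3.15) + f(4.05)].
Sum = 52.875.

52.875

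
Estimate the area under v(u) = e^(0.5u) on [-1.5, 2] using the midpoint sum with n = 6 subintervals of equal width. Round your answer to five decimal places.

Δu = (2 − (-1.5))/6 = 7/12.
Midpoints: -29/24, -0.625, -1/24, 13/24, 1.125, 41/24.
v(-29/24) ≈ 0.54653, v(-0.625) ≈ 0.73162, v(-1/24) ≈ 0.97938, v(13/24) ≈ 1.31106, v(1.125) ≈ 1.75505, v(41/24) ≈ 2.34942.
Sum = Δu · [v(-29/24) + v(-0.625) + v(-1/24) + ...].
Sum ≈ 4.47595.

4.47595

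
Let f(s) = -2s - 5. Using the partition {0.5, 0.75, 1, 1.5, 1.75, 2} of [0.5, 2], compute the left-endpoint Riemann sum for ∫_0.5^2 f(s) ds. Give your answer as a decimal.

Subinterval widths: 0.25, 0.25, 0.5, 0.25, 0.25.
Left endpoints: 0.5, 0.75, 1, 1.5, 1.75.
f(0.5) = -6, f(0.75) = -6.5, f(1) = -7, f(1.5) = -8, f(1.75) = -8.5.
Sum = Σ Δs_i · f(s_i).
Sum = -10.75.

-10.75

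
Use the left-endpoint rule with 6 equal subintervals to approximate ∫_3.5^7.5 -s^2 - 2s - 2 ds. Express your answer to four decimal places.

Δs = (7.5 − 3.5)/6 = 2/3.
Left endpoints: 3.5, 25/6, 29/6, 5.5, 37/6, 41/6.
f(3.5) = -21.25, f(25/6) = -997/36, f(29/6) = -1261/36, f(5.5) = -43.25, f(37/6) = -1885/36, f(41/6) = -2245/36.
Sum = Δs · [f(3.5) + f(25/6) + f(29/6) + ...].
Sum ≈ -161.2963.

-161.2963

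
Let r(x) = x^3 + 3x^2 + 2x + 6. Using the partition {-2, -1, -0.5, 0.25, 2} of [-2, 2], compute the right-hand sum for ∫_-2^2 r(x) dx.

Subinterval widths: 1, 0.5, 0.75, 1.75.
Right endpoints: -1, -0.5, 0.25, 2.
r(-1) = 6, r(-0.5) = 5.625, r(0.25) = 6.703125, r(2) = 30.
Sum = Σ Δx_i · r(x_i).
Sum = 66.33984375.

66.33984375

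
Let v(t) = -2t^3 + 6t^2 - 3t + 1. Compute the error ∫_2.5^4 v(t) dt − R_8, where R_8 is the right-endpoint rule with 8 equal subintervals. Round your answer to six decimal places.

Exact integral: ∫_2.5^4 v(t) dt = -24.84375.
R_8 ≈ -28.97021484.
Error ≈ -24.84375 − (-28.97021484) ≈ 4.126465.

4.126465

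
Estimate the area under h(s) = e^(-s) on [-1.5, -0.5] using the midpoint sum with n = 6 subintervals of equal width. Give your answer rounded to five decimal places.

2.82969

Δs = (-0.5 − (-1.5))/6 = 1/6.
Midpoints: -17/12, -1.25, -13/12, -11/12, -0.75, -7/12.
h(-17/12) ≈ 4.12335, h(-1.25) ≈ 3.49034, h(-13/12) ≈ 2.95451, h(-11/12) ≈ 2.50094, h(-0.75) ≈ 2.11700, h(-7/12) ≈ 1.79200.
Sum = Δs · [h(-17/12) + h(-1.25) + h(-13/12) + ...].
Sum ≈ 2.82969.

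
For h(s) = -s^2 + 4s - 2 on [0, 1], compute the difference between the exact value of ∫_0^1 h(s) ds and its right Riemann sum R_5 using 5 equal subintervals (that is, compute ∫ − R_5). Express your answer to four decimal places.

Exact integral: ∫_0^1 h(s) ds ≈ -0.333333.
R_5 = -0.04.
Error ≈ -0.333333 − (-0.04) ≈ -0.2933.

-0.2933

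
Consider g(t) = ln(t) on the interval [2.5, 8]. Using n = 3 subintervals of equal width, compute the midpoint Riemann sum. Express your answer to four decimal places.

8.8818

Δt = (8 − 2.5)/3 = 11/6.
Midpoints: 41/12, 5.25, 85/12.
g(41/12) ≈ 1.2287, g(5.25) ≈ 1.6582, g(85/12) ≈ 1.9577.
Sum = Δt · [g(41/12) + g(5.25) + g(85/12)].
Sum ≈ 8.8818.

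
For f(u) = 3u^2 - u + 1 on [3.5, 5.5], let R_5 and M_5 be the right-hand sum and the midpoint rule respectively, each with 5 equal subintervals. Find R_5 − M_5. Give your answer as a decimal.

R_5 = 127.06.
M_5 = 116.42.
R_5 − M_5 = 10.64.

10.64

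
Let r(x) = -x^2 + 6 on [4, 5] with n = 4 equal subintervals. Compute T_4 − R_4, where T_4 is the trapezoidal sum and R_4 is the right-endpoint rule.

1.125

T_4 = -14.34375.
R_4 = -15.46875.
T_4 − R_4 = 1.125.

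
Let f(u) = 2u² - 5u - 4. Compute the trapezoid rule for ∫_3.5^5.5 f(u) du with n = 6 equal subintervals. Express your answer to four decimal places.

29.4074

Δu = (5.5 − 3.5)/6 = 1/3.
f(3.5) = 3, f(23/6) = 56/9, f(25/6) = 89/9, f(4.5) = 14, f(29/6) = 167/9, f(31/6) = 212/9, f(5.5) = 29.
T_6 = (Δu/2)·[f(u_0) + 2f(u_1) + ... + 2f(u_{5}) + f(u_6)].
Sum ≈ 29.4074.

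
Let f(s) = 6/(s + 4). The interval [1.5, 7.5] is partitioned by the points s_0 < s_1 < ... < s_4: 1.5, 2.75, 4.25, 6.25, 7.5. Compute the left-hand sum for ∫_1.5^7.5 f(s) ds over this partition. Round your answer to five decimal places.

4.88322

Subinterval widths: 1.25, 1.5, 2, 1.25.
Left endpoints: 1.5, 2.75, 4.25, 6.25.
f(1.5) = 12/11, f(2.75) = 8/9, f(4.25) = 8/11, f(6.25) = 24/41.
Sum = Σ Δs_i · f(s_i).
Sum ≈ 4.88322.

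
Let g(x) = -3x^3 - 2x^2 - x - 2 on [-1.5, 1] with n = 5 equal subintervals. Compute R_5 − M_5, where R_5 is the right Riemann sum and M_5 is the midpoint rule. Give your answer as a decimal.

R_5 = -7.5.
M_5 = -4.2578125.
R_5 − M_5 = -3.2421875.

-3.2421875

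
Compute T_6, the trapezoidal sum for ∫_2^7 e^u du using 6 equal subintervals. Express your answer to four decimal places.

1151.5613

Δu = (7 − 2)/6 = 5/6.
f(2) ≈ 7.3891, f(17/6) ≈ 17.0020, f(11/3) ≈ 39.1213, f(4.5) ≈ 90.0171, f(16/3) ≈ 207.1272, f(37/6) ≈ 476.5948, f(7) ≈ 1096.6332.
T_6 = (Δu/2)·[f(u_0) + 2f(u_1) + ... + 2f(u_{5}) + f(u_6)].
Sum ≈ 1151.5613.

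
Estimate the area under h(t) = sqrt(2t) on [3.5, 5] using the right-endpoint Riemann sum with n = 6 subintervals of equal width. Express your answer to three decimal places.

Δt = (5 − 3.5)/6 = 0.25.
Right endpoints: 3.75, 4, 4.25, 4.5, 4.75, 5.
h(3.75) ≈ 2.739, h(4) ≈ 2.828, h(4.25) ≈ 2.915, h(4.5) ≈ 3.000, h(4.75) ≈ 3.082, h(5) ≈ 3.162.
Sum = Δt · [h(3.75) + h(4) + h(4.25) + ...].
Sum ≈ 4.432.

4.432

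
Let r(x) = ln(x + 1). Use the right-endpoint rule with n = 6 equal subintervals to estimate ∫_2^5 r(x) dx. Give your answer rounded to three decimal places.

Δx = (5 − 2)/6 = 0.5.
Right endpoints: 2.5, 3, 3.5, 4, 4.5, 5.
r(2.5) ≈ 1.253, r(3) ≈ 1.386, r(3.5) ≈ 1.504, r(4) ≈ 1.609, r(4.5) ≈ 1.705, r(5) ≈ 1.792.
Sum = Δx · [r(2.5) + r(3) + r(3.5) + ...].
Sum ≈ 4.625.

4.625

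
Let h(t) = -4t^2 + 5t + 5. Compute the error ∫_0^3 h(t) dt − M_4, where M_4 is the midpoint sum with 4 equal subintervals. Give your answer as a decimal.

Exact integral: ∫_0^3 h(t) dt = 1.5.
M_4 = 2.0625.
Error = 1.5 − 2.0625 = -0.5625.

-0.5625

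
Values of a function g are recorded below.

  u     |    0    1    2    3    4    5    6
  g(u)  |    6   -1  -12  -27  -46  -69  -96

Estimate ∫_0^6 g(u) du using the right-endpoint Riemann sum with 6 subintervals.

-251

Δu = 1.
Sum = 1·[(-1) + (-12) + (-27) + (-46) + (-69) + (-96)] = -251.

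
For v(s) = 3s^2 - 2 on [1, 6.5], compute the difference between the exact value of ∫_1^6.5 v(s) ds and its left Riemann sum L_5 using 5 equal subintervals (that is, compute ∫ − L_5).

64.735

Exact integral: ∫_1^6.5 v(s) ds = 262.625.
L_5 = 197.89.
Error = 262.625 − 197.89 = 64.735.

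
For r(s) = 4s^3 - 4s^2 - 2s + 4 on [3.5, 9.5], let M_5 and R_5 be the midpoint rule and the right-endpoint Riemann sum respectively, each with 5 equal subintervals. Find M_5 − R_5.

M_5 = 6801.72.
R_5 = 8721.96.
M_5 − R_5 = -1920.24.

-1920.24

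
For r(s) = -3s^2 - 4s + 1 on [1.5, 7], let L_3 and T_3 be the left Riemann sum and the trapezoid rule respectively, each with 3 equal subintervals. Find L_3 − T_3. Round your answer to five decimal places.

L_3 ≈ -288.1388889.
T_3 ≈ -436.8680556.
L_3 − T_3 ≈ 148.72917.

148.72917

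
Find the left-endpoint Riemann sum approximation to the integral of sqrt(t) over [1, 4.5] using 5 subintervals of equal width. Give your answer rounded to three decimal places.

5.294

Δt = (4.5 − 1)/5 = 0.7.
Left endpoints: 1, 1.7, 2.4, 3.1, 3.8.
f(1) ≈ 1.000, f(1.7) ≈ 1.304, f(2.4) ≈ 1.549, f(3.1) ≈ 1.761, f(3.8) ≈ 1.949.
Sum = Δt · [f(1) + f(1.7) + f(2.4) + f(3.1) + f(3.8)].
Sum ≈ 5.294.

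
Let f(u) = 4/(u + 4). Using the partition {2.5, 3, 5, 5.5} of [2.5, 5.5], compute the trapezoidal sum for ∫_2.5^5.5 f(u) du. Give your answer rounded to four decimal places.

Subinterval widths: 0.5, 2, 0.5.
f(2.5) = 8/13, f(3) = 4/7, f(5) = 4/9, f(5.5) = 8/19.
On each subinterval the trapezoid contributes (Δu_i/2)·[f(u_{i-1}) + f(u_i)].
Sum ≈ 1.5290.

1.5290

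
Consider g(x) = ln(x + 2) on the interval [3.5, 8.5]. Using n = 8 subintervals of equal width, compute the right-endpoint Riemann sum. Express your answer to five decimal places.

10.51258

Δx = (8.5 − 3.5)/8 = 0.625.
Right endpoints: 4.125, 4.75, 5.375, 6, 6.625, 7.25, 7.875, 8.5.
g(4.125) ≈ 1.81238, g(4.75) ≈ 1.90954, g(5.375) ≈ 1.99810, g(6) ≈ 2.07944, g(6.625) ≈ 2.15466, g(7.25) ≈ 2.22462, g(7.875) ≈ 2.29001, g(8.5) ≈ 2.35138.
Sum = Δx · [g(4.125) + g(4.75) + g(5.375) + ...].
Sum ≈ 10.51258.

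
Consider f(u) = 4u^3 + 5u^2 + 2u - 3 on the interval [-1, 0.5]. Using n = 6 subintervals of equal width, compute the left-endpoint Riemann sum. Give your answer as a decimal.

Δu = (0.5 − (-1))/6 = 0.25.
Left endpoints: -1, -0.75, -0.5, -0.25, 0, 0.25.
f(-1) = -4, f(-0.75) = -3.375, f(-0.5) = -3.25, f(-0.25) = -3.25, f(0) = -3, f(0.25) = -2.125.
Sum = Δu · [f(-1) + f(-0.75) + f(-0.5) + ...].
Sum = -4.75.

-4.75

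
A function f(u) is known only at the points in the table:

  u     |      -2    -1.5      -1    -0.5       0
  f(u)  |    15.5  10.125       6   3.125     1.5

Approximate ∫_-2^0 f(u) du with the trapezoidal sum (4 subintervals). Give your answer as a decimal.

Δu = 0.5.
T_4 = (0.5/2)·[15.5 + 2·10.125 + 2·6 + 2·3.125 + 1.5] = 13.875.

13.875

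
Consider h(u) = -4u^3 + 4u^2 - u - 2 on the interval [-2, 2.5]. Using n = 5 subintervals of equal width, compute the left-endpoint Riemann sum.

39.42

Δu = (2.5 − (-2))/5 = 0.9.
Left endpoints: -2, -1.1, -0.2, 0.7, 1.6.
h(-2) = 48, h(-1.1) = 9.264, h(-0.2) = -1.608, h(0.7) = -2.112, h(1.6) = -9.744.
Sum = Δu · [h(-2) + h(-1.1) + h(-0.2) + h(0.7) + h(1.6)].
Sum = 39.42.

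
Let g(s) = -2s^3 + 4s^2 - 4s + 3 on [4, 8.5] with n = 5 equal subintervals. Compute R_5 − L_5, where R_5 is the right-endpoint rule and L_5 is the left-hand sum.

-803.925

R_5 = -2269.845.
L_5 = -1465.92.
R_5 − L_5 = -803.925.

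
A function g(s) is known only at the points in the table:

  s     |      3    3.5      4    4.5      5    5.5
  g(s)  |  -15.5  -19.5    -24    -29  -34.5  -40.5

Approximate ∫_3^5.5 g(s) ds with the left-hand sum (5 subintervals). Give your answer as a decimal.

Δs = 0.5.
Sum = 0.5·[(-15.5) + (-19.5) + (-24) + (-29) + (-34.5)] = -61.25.

-61.25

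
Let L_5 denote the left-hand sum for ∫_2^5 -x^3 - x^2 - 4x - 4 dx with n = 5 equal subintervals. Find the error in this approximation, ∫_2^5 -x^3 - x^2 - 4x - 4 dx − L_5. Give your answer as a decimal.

-42.93

Exact integral: ∫_2^5 f(x) dx = -245.25.
L_5 = -202.32.
Error = -245.25 − (-202.32) = -42.93.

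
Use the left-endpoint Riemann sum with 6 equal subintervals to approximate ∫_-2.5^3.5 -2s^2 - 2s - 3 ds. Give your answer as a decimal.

-53

Δs = (3.5 − (-2.5))/6 = 1.
Left endpoints: -2.5, -1.5, -0.5, 0.5, 1.5, 2.5.
f(-2.5) = -10.5, f(-1.5) = -4.5, f(-0.5) = -2.5, f(0.5) = -4.5, f(1.5) = -10.5, f(2.5) = -20.5.
Sum = Δs · [f(-2.5) + f(-1.5) + f(-0.5) + ...].
Sum = -53.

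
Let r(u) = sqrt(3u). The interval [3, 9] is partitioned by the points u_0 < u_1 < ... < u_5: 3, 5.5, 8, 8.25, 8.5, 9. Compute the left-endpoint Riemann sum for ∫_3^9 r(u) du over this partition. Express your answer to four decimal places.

22.6484

Subinterval widths: 2.5, 2.5, 0.25, 0.25, 0.5.
Left endpoints: 3, 5.5, 8, 8.25, 8.5.
r(3) ≈ 3.0000, r(5.5) ≈ 4.0620, r(8) ≈ 4.8990, r(8.25) ≈ 4.9749, r(8.5) ≈ 5.0498.
Sum = Σ Δu_i · r(u_i).
Sum ≈ 22.6484.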